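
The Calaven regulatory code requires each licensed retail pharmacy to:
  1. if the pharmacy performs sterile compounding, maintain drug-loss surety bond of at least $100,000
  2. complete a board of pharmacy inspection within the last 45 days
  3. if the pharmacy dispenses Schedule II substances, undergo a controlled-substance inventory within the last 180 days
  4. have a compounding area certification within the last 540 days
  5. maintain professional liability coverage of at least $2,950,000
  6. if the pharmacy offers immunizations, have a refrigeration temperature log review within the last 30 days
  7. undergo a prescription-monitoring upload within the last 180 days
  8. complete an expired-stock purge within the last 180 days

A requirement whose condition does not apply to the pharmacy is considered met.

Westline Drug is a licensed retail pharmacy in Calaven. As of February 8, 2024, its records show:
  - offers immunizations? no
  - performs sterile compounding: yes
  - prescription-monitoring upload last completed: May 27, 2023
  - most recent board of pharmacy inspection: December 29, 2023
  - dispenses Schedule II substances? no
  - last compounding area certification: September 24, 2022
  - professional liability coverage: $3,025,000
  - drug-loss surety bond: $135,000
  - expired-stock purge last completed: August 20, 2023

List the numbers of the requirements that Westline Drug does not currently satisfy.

1. condition 'performs sterile compounding' holds; drug-loss surety bond $135,000 ≥ $100,000 → met
2. board of pharmacy inspection 41 days ago vs limit 45 → met
3. condition 'dispenses Schedule II substances' does not hold → requirement n/a → met
4. compounding area certification 502 days ago vs limit 540 → met
5. professional liability coverage $3,025,000 ≥ $2,950,000 → met
6. condition 'offers immunizations' does not hold → requirement n/a → met
7. prescription-monitoring upload 257 days ago vs limit 180 → not met
8. expired-stock purge 172 days ago vs limit 180 → met
Not met: 7

7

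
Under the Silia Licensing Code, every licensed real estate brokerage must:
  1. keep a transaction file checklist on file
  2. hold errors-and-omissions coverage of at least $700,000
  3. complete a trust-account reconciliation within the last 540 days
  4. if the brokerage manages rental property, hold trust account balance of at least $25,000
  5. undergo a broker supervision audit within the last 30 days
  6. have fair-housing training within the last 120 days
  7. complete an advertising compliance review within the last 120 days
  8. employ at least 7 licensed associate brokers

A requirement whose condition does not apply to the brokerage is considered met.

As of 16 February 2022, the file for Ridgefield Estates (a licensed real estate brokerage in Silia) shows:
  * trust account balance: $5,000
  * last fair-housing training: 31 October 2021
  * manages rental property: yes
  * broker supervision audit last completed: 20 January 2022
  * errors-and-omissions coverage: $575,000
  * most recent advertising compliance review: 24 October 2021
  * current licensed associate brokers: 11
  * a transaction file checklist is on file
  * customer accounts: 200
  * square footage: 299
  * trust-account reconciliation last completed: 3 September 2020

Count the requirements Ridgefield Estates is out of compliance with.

1. transaction file checklist present → met
2. errors-and-omissions coverage $575,000 < $700,000 → not met
3. trust-account reconciliation 531 days ago vs limit 540 → met
4. condition 'manages rental property' holds; trust account balance $5,000 < $25,000 → not met
5. broker supervision audit 27 days ago vs limit 30 → met
6. fair-housing training 108 days ago vs limit 120 → met
7. advertising compliance review 115 days ago vs limit 120 → met
8. licensed associate brokers 11 ≥ 7 → met
Not met: 2 of 8

2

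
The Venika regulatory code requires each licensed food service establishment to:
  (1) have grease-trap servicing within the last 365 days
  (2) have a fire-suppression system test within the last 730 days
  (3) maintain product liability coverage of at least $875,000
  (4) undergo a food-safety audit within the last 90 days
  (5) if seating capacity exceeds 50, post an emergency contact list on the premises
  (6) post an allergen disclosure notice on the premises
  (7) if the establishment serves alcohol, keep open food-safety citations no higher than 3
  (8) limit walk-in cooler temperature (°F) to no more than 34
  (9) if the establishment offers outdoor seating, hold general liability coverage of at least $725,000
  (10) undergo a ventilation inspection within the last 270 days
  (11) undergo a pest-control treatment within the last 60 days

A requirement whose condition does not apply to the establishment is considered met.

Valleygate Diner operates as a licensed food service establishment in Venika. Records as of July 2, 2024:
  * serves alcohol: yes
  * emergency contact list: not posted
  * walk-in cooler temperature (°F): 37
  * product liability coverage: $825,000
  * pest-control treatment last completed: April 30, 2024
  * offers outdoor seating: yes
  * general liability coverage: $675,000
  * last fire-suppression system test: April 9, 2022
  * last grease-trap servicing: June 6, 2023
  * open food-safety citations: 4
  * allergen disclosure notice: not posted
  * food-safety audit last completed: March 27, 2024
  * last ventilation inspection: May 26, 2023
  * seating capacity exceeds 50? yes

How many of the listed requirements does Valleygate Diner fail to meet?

1. grease-trap servicing 392 days ago vs limit 365 → not met
2. fire-suppression system test 815 days ago vs limit 730 → not met
3. product liability coverage $825,000 < $875,000 → not met
4. food-safety audit 97 days ago vs limit 90 → not met
5. condition 'seating capacity exceeds 50' holds; emergency contact list absent → not met
6. allergen disclosure notice absent → not met
7. condition 'serves alcohol' holds; open food-safety citations 4 > 3 → not met
8. walk-in cooler temperature (°F) 37 > 34 → not met
9. condition 'offers outdoor seating' holds; general liability coverage $675,000 < $725,000 → not met
10. ventilation inspection 403 days ago vs limit 270 → not met
11. pest-control treatment 63 days ago vs limit 60 → not met
Not met: 11 of 11

11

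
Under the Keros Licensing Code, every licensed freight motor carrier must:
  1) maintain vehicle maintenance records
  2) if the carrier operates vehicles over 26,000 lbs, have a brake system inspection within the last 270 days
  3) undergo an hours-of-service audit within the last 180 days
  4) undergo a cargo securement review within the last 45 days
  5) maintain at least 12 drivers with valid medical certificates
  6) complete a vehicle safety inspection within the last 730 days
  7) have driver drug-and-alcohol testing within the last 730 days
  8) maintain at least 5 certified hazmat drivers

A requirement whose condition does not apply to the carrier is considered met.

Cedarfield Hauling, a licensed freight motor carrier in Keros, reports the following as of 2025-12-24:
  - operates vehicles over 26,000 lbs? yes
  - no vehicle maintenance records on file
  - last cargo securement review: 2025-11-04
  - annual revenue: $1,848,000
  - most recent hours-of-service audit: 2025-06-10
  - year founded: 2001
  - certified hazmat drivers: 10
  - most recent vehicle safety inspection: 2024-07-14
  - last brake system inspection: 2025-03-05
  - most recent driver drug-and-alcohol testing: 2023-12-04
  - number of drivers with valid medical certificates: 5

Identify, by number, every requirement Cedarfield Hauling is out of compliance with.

1. vehicle maintenance records absent → not met
2. condition 'operates vehicles over 26,000 lbs' holds; brake system inspection 294 days ago vs limit 270 → not met
3. hours-of-service audit 197 days ago vs limit 180 → not met
4. cargo securement review 50 days ago vs limit 45 → not met
5. drivers with valid medical certificates 5 < 12 → not met
6. vehicle safety inspection 528 days ago vs limit 730 → met
7. driver drug-and-alcohol testing 751 days ago vs limit 730 → not met
8. certified hazmat drivers 10 ≥ 5 → met
Not met: 1, 2, 3, 4, 5, 7

1, 2, 3, 4, 5, 7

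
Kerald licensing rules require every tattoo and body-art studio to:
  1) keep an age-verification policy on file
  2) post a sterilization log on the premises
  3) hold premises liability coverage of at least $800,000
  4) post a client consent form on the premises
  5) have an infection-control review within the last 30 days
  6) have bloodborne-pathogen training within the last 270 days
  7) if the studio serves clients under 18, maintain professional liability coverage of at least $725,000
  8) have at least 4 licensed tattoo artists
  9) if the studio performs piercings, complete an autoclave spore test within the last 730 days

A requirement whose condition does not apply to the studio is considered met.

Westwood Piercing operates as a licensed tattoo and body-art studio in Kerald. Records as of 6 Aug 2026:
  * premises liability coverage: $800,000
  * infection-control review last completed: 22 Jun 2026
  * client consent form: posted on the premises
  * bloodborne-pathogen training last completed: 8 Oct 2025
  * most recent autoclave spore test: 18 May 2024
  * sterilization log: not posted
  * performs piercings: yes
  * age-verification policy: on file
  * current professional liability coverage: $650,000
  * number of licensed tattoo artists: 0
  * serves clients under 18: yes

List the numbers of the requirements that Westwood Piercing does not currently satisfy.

2, 5, 6, 7, 8, 9

1. age-verification policy present → met
2. sterilization log absent → not met
3. premises liability coverage $800,000 ≥ $800,000 → met
4. client consent form present → met
5. infection-control review 45 days ago vs limit 30 → not met
6. bloodborne-pathogen training 302 days ago vs limit 270 → not met
7. condition 'serves clients under 18' holds; professional liability coverage $650,000 < $725,000 → not met
8. licensed tattoo artists 0 < 4 → not met
9. condition 'performs piercings' holds; autoclave spore test 810 days ago vs limit 730 → not met
Not met: 2, 5, 6, 7, 8, 9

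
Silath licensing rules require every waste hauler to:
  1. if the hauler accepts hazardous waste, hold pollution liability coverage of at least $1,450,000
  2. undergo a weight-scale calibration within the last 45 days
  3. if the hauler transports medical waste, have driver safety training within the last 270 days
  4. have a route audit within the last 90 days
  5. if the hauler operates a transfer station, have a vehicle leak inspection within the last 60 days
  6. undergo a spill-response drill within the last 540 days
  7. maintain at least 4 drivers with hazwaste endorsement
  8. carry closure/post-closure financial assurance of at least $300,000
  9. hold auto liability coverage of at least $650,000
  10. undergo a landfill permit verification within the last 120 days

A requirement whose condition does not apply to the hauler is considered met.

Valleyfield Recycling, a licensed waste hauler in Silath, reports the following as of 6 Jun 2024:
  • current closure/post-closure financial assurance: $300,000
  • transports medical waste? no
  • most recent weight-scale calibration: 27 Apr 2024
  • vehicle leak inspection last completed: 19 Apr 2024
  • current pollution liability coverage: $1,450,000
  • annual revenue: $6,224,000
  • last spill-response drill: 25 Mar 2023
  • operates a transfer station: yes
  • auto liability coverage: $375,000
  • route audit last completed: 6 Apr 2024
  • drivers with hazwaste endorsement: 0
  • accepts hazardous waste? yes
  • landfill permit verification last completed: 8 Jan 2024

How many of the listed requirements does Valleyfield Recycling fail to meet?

1. condition 'accepts hazardous waste' holds; pollution liability coverage $1,450,000 ≥ $1,450,000 → met
2. weight-scale calibration 40 days ago vs limit 45 → met
3. condition 'transports medical waste' does not hold → requirement n/a → met
4. route audit 61 days ago vs limit 90 → met
5. condition 'operates a transfer station' holds; vehicle leak inspection 48 days ago vs limit 60 → met
6. spill-response drill 439 days ago vs limit 540 → met
7. drivers with hazwaste endorsement 0 < 4 → not met
8. closure/post-closure financial assurance $300,000 ≥ $300,000 → met
9. auto liability coverage $375,000 < $650,000 → not met
10. landfill permit verification 150 days ago vs limit 120 → not met
Not met: 3 of 10

3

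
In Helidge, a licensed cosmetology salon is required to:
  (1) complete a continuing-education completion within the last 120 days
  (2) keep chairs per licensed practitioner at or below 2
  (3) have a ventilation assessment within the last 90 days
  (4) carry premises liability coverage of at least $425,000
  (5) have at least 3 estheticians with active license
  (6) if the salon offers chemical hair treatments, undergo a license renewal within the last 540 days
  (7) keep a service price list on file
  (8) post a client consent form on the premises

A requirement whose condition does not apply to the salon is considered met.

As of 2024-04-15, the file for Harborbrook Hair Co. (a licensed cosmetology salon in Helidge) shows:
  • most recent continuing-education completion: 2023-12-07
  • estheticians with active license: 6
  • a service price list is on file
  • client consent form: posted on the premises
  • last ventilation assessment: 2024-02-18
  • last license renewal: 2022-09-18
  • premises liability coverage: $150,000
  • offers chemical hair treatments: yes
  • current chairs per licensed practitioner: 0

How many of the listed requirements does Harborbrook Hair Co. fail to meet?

1. continuing-education completion 130 days ago vs limit 120 → not met
2. chairs per licensed practitioner 0 ≤ 2 → met
3. ventilation assessment 57 days ago vs limit 90 → met
4. premises liability coverage $150,000 < $425,000 → not met
5. estheticians with active license 6 ≥ 3 → met
6. condition 'offers chemical hair treatments' holds; license renewal 575 days ago vs limit 540 → not met
7. service price list present → met
8. client consent form present → met
Not met: 3 of 8

3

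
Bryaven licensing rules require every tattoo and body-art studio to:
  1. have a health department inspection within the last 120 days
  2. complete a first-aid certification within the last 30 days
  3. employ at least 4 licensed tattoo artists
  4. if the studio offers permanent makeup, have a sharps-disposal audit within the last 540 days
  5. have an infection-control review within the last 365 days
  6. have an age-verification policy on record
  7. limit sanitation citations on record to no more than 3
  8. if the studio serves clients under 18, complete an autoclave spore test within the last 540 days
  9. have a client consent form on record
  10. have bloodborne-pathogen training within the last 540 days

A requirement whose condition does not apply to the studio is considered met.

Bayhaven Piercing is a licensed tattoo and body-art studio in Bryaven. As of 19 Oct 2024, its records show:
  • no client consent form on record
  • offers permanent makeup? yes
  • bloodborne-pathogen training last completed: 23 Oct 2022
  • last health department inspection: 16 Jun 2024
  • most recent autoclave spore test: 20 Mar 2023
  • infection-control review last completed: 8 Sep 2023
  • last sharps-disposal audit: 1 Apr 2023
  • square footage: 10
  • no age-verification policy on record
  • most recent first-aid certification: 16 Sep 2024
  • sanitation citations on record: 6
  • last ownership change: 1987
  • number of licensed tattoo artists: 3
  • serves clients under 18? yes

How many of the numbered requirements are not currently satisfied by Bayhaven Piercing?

10

1. health department inspection 125 days ago vs limit 120 → not met
2. first-aid certification 33 days ago vs limit 30 → not met
3. licensed tattoo artists 3 < 4 → not met
4. condition 'offers permanent makeup' holds; sharps-disposal audit 567 days ago vs limit 540 → not met
5. infection-control review 407 days ago vs limit 365 → not met
6. age-verification policy absent → not met
7. sanitation citations on record 6 > 3 → not met
8. condition 'serves clients under 18' holds; autoclave spore test 579 days ago vs limit 540 → not met
9. client consent form absent → not met
10. bloodborne-pathogen training 727 days ago vs limit 540 → not met
Not met: 10 of 10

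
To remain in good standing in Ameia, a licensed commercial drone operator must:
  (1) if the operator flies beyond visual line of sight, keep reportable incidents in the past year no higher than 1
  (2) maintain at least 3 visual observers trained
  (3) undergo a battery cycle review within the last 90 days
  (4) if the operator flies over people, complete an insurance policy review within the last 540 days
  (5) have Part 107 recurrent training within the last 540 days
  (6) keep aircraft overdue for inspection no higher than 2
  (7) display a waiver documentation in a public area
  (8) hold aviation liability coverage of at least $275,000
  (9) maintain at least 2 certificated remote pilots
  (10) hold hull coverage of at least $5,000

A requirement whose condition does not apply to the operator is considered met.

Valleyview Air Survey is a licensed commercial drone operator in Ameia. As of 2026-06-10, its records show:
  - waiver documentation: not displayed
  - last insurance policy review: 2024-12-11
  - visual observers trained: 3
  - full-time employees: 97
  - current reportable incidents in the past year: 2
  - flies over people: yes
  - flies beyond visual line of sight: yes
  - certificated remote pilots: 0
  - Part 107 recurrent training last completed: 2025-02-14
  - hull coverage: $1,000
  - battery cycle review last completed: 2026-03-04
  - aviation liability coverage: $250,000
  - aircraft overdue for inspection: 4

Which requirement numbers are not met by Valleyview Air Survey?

1, 3, 4, 6, 7, 8, 9, 10

1. condition 'flies beyond visual line of sight' holds; reportable incidents in the past year 2 > 1 → not met
2. visual observers trained 3 ≥ 3 → met
3. battery cycle review 98 days ago vs limit 90 → not met
4. condition 'flies over people' holds; insurance policy review 546 days ago vs limit 540 → not met
5. Part 107 recurrent training 481 days ago vs limit 540 → met
6. aircraft overdue for inspection 4 > 2 → not met
7. waiver documentation absent → not met
8. aviation liability coverage $250,000 < $275,000 → not met
9. certificated remote pilots 0 < 2 → not met
10. hull coverage $1,000 < $5,000 → not met
Not met: 1, 3, 4, 6, 7, 8, 9, 10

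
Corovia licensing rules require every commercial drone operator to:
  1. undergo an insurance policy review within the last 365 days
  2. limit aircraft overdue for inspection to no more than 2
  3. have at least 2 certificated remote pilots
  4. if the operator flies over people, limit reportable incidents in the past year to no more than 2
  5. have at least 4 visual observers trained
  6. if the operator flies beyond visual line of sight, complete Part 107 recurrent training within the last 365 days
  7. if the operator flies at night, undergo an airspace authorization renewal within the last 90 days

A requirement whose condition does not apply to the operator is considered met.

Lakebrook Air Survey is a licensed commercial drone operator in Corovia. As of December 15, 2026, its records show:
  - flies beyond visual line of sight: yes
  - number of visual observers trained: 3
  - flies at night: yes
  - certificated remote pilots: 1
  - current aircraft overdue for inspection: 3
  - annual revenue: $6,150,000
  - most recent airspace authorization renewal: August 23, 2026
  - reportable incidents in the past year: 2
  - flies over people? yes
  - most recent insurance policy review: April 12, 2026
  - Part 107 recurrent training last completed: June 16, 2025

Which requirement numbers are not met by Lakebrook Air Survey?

2, 3, 5, 6, 7

1. insurance policy review 247 days ago vs limit 365 → met
2. aircraft overdue for inspection 3 > 2 → not met
3. certificated remote pilots 1 < 2 → not met
4. condition 'flies over people' holds; reportable incidents in the past year 2 ≤ 2 → met
5. visual observers trained 3 < 4 → not met
6. condition 'flies beyond visual line of sight' holds; Part 107 recurrent training 547 days ago vs limit 365 → not met
7. condition 'flies at night' holds; airspace authorization renewal 114 days ago vs limit 90 → not met
Not met: 2, 3, 5, 6, 7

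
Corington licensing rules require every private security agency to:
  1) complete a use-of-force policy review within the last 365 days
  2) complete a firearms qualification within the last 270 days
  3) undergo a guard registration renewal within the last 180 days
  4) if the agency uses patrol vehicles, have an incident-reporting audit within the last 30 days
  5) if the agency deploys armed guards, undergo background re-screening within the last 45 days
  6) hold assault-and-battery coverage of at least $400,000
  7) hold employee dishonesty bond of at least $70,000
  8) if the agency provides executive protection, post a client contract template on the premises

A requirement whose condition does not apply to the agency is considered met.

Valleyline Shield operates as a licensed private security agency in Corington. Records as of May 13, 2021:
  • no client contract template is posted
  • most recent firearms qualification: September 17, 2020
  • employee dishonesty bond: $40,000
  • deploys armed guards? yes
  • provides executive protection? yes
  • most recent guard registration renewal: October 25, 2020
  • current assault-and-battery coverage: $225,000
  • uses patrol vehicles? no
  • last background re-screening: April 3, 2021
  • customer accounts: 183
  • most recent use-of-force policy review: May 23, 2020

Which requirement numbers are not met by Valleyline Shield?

3, 6, 7, 8

1. use-of-force policy review 355 days ago vs limit 365 → met
2. firearms qualification 238 days ago vs limit 270 → met
3. guard registration renewal 200 days ago vs limit 180 → not met
4. condition 'uses patrol vehicles' does not hold → requirement n/a → met
5. condition 'deploys armed guards' holds; background re-screening 40 days ago vs limit 45 → met
6. assault-and-battery coverage $225,000 < $400,000 → not met
7. employee dishonesty bond $40,000 < $70,000 → not met
8. condition 'provides executive protection' holds; client contract template absent → not met
Not met: 3, 6, 7, 8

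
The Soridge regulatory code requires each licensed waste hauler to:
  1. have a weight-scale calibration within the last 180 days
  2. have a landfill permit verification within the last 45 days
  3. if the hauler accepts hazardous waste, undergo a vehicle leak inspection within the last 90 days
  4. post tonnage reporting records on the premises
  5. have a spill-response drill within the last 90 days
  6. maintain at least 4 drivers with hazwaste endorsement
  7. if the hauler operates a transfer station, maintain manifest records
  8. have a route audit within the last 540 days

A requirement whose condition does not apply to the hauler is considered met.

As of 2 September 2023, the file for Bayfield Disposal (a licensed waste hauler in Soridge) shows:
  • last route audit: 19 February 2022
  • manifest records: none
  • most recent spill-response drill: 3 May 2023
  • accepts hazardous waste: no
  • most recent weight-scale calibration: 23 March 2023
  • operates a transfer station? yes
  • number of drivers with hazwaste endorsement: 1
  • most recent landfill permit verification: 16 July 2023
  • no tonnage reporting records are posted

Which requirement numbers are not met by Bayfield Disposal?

1. weight-scale calibration 163 days ago vs limit 180 → met
2. landfill permit verification 48 days ago vs limit 45 → not met
3. condition 'accepts hazardous waste' does not hold → requirement n/a → met
4. tonnage reporting records absent → not met
5. spill-response drill 122 days ago vs limit 90 → not met
6. drivers with hazwaste endorsement 1 < 4 → not met
7. condition 'operates a transfer station' holds; manifest records absent → not met
8. route audit 560 days ago vs limit 540 → not met
Not met: 2, 4, 5, 6, 7, 8

2, 4, 5, 6, 7, 8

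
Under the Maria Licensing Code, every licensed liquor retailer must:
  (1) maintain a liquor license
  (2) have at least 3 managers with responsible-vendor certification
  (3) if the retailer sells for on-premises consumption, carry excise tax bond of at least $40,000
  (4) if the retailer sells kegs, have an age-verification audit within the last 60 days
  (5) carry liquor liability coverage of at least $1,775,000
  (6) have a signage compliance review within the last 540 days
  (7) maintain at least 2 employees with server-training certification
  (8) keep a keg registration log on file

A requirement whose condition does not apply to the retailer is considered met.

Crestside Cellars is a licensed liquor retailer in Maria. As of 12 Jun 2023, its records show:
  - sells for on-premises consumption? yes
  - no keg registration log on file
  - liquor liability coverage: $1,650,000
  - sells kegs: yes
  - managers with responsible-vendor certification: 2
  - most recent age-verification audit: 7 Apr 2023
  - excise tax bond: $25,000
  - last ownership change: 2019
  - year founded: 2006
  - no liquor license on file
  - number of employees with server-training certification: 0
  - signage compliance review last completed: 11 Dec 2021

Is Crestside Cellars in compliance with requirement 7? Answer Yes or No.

No

7. employees with server-training certification 0 < 2 → not met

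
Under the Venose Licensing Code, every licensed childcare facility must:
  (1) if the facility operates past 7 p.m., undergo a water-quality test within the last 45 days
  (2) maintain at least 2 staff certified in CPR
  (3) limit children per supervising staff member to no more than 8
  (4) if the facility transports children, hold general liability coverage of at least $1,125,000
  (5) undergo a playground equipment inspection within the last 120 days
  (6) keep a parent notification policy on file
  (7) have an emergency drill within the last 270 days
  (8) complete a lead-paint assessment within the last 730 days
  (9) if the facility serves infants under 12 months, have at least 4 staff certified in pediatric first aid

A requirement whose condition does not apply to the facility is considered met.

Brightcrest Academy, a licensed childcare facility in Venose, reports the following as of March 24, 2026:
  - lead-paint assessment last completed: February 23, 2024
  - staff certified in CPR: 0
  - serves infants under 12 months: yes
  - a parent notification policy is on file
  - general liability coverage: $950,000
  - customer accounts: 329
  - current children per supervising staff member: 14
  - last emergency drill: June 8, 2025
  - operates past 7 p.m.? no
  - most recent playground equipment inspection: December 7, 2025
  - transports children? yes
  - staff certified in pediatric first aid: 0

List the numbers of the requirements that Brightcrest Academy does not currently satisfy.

2, 3, 4, 7, 8, 9

1. condition 'operates past 7 p.m.' does not hold → requirement n/a → met
2. staff certified in CPR 0 < 2 → not met
3. children per supervising staff member 14 > 8 → not met
4. condition 'transports children' holds; general liability coverage $950,000 < $1,125,000 → not met
5. playground equipment inspection 107 days ago vs limit 120 → met
6. parent notification policy present → met
7. emergency drill 289 days ago vs limit 270 → not met
8. lead-paint assessment 760 days ago vs limit 730 → not met
9. condition 'serves infants under 12 months' holds; staff certified in pediatric first aid 0 < 4 → not met
Not met: 2, 3, 4, 7, 8, 9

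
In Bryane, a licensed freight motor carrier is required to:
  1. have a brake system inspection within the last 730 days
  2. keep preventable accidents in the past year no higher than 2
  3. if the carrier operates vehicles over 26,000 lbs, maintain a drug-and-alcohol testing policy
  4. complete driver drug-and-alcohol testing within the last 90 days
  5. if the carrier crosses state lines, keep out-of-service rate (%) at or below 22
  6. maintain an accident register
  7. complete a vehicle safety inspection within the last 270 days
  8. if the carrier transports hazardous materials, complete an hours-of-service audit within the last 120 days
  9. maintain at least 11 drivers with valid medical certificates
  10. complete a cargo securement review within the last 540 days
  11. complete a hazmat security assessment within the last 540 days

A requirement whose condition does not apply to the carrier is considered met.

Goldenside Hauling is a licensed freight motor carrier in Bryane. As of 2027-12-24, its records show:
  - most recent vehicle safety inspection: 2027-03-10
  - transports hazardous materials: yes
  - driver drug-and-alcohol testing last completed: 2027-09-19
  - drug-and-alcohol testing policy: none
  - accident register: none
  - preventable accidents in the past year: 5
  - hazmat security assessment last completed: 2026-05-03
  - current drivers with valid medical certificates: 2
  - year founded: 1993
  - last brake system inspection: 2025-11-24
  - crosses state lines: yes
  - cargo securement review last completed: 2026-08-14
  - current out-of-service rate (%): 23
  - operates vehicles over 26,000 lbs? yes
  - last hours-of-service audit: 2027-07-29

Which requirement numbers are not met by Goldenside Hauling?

1. brake system inspection 760 days ago vs limit 730 → not met
2. preventable accidents in the past year 5 > 2 → not met
3. condition 'operates vehicles over 26,000 lbs' holds; drug-and-alcohol testing policy absent → not met
4. driver drug-and-alcohol testing 96 days ago vs limit 90 → not met
5. condition 'crosses state lines' holds; out-of-service rate (%) 23 > 22 → not met
6. accident register absent → not met
7. vehicle safety inspection 289 days ago vs limit 270 → not met
8. condition 'transports hazardous materials' holds; hours-of-service audit 148 days ago vs limit 120 → not met
9. drivers with valid medical certificates 2 < 11 → not met
10. cargo securement review 497 days ago vs limit 540 → met
11. hazmat security assessment 600 days ago vs limit 540 → not met
Not met: 1, 2, 3, 4, 5, 6, 7, 8, 9, 11

1, 2, 3, 4, 5, 6, 7, 8, 9, 11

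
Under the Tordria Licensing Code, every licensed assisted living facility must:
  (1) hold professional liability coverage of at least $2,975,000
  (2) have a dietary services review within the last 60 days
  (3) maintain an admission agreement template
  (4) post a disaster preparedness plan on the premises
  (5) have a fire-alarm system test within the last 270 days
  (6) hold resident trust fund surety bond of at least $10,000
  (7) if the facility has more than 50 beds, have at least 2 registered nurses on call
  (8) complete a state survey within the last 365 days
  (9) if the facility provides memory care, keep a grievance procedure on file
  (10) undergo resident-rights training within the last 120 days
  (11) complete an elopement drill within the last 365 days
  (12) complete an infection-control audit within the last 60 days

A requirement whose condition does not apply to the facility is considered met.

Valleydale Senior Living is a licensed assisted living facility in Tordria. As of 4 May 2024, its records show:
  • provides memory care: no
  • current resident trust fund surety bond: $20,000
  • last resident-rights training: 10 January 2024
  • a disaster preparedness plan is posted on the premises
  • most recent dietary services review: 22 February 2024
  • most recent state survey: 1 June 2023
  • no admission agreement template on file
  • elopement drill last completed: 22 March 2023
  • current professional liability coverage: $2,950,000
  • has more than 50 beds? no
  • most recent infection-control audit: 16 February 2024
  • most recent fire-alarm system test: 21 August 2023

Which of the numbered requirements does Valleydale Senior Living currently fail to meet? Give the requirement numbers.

1. professional liability coverage $2,950,000 < $2,975,000 → not met
2. dietary services review 72 days ago vs limit 60 → not met
3. admission agreement template absent → not met
4. disaster preparedness plan present → met
5. fire-alarm system test 257 days ago vs limit 270 → met
6. resident trust fund surety bond $20,000 ≥ $10,000 → met
7. condition 'has more than 50 beds' does not hold → requirement n/a → met
8. state survey 338 days ago vs limit 365 → met
9. condition 'provides memory care' does not hold → requirement n/a → met
10. resident-rights training 115 days ago vs limit 120 → met
11. elopement drill 409 days ago vs limit 365 → not met
12. infection-control audit 78 days ago vs limit 60 → not met
Not met: 1, 2, 3, 11, 12

1, 2, 3, 11, 12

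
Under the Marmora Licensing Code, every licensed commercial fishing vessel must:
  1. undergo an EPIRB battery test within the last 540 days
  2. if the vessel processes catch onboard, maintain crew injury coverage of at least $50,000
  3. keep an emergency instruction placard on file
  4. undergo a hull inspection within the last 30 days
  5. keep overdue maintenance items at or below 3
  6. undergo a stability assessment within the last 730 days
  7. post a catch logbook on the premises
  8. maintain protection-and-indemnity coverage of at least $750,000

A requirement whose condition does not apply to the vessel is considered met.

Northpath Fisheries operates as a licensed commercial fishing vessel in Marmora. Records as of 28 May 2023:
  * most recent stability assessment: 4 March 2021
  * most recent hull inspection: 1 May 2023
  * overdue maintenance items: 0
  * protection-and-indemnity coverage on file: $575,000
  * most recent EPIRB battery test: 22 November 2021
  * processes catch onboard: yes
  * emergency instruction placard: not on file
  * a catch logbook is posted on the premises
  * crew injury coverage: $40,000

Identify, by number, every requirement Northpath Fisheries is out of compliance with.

1, 2, 3, 6, 8

1. EPIRB battery test 552 days ago vs limit 540 → not met
2. condition 'processes catch onboard' holds; crew injury coverage $40,000 < $50,000 → not met
3. emergency instruction placard absent → not met
4. hull inspection 27 days ago vs limit 30 → met
5. overdue maintenance items 0 ≤ 3 → met
6. stability assessment 815 days ago vs limit 730 → not met
7. catch logbook present → met
8. protection-and-indemnity coverage $575,000 < $750,000 → not met
Not met: 1, 2, 3, 6, 8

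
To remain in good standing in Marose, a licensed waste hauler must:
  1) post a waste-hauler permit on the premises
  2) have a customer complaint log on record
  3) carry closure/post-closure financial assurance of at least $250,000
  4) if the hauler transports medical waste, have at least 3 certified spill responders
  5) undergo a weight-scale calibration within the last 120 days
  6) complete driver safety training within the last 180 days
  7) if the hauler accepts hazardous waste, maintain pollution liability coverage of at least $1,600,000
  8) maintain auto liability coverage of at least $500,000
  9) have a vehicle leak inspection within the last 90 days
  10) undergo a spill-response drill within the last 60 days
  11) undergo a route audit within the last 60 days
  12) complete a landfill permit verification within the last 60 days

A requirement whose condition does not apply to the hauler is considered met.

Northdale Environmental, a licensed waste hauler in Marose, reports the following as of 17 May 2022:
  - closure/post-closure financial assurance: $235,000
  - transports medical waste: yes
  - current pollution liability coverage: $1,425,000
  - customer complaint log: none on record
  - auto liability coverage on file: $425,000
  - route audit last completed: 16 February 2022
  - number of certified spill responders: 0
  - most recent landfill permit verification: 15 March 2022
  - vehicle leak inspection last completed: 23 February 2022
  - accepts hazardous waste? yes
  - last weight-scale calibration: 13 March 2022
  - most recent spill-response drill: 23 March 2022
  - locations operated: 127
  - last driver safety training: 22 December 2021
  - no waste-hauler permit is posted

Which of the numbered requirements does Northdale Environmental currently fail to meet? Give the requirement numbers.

1. waste-hauler permit absent → not met
2. customer complaint log absent → not met
3. closure/post-closure financial assurance $235,000 < $250,000 → not met
4. condition 'transports medical waste' holds; certified spill responders 0 < 3 → not met
5. weight-scale calibration 65 days ago vs limit 120 → met
6. driver safety training 146 days ago vs limit 180 → met
7. condition 'accepts hazardous waste' holds; pollution liability coverage $1,425,000 < $1,600,000 → not met
8. auto liability coverage $425,000 < $500,000 → not met
9. vehicle leak inspection 83 days ago vs limit 90 → met
10. spill-response drill 55 days ago vs limit 60 → met
11. route audit 90 days ago vs limit 60 → not met
12. landfill permit verification 63 days ago vs limit 60 → not met
Not met: 1, 2, 3, 4, 7, 8, 11, 12

1, 2, 3, 4, 7, 8, 11, 12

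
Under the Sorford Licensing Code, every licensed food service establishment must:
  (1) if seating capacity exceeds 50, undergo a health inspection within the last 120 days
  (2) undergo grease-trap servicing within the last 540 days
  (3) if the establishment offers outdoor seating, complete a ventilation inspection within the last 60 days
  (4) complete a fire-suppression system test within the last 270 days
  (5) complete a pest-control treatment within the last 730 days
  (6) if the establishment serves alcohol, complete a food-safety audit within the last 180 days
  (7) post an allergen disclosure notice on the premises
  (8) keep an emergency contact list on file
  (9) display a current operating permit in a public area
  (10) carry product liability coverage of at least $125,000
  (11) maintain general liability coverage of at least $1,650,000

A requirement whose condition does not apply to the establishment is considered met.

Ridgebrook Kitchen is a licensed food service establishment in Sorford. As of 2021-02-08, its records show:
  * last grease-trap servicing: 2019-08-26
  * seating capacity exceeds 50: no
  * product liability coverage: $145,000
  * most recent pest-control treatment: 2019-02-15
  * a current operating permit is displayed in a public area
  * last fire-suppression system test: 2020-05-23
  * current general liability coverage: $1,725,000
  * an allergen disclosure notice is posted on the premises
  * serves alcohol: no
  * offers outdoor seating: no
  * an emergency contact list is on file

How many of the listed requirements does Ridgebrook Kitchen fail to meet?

1. condition 'seating capacity exceeds 50' does not hold → requirement n/a → met
2. grease-trap servicing 532 days ago vs limit 540 → met
3. condition 'offers outdoor seating' does not hold → requirement n/a → met
4. fire-suppression system test 261 days ago vs limit 270 → met
5. pest-control treatment 724 days ago vs limit 730 → met
6. condition 'serves alcohol' does not hold → requirement n/a → met
7. allergen disclosure notice present → met
8. emergency contact list present → met
9. current operating permit present → met
10. product liability coverage $145,000 ≥ $125,000 → met
11. general liability coverage $1,725,000 ≥ $1,650,000 → met
Not met: 0 of 11

0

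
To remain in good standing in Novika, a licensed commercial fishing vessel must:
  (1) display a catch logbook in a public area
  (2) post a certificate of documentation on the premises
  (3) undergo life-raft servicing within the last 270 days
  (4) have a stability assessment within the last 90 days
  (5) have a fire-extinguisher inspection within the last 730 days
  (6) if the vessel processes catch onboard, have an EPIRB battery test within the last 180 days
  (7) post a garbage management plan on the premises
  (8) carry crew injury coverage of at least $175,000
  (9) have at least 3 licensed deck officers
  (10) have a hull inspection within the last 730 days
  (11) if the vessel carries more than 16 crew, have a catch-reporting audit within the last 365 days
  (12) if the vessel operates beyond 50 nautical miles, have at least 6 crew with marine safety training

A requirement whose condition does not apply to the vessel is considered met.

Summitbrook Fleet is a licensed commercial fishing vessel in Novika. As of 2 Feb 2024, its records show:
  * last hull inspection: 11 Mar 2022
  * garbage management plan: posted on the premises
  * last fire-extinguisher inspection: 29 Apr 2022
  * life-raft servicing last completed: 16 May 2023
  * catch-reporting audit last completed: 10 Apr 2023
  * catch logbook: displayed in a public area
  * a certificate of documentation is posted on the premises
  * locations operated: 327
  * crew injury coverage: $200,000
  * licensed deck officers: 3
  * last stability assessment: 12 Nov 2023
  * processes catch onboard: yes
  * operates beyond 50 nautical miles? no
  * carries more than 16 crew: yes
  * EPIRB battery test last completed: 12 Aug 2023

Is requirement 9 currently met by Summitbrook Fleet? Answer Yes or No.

9. licensed deck officers 3 ≥ 3 → met

Yes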